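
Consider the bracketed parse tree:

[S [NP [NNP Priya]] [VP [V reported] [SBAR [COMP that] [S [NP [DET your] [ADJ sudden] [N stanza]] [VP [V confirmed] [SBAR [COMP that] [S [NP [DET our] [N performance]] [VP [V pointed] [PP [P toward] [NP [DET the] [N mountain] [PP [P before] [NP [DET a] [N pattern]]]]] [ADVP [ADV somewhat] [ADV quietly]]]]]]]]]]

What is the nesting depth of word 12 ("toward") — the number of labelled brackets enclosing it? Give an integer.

10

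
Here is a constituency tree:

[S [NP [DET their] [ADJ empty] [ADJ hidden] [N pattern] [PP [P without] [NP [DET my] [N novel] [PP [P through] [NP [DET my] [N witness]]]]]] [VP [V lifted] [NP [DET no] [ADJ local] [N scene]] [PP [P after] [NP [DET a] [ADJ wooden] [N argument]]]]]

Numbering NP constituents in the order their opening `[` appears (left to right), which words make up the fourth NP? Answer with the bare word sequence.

no local scene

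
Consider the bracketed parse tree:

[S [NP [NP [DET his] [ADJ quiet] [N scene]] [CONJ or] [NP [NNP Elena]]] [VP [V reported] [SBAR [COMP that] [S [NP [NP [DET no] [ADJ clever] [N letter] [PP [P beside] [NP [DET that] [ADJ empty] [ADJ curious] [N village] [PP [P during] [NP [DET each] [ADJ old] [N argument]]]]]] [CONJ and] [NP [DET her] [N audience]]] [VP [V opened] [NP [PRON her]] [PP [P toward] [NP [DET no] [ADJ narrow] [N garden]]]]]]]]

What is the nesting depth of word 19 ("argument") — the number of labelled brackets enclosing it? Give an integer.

Counting open brackets not yet closed at "argument": [S [VP [SBAR [S [NP [NP [PP [NP [PP [NP [N = 11.

11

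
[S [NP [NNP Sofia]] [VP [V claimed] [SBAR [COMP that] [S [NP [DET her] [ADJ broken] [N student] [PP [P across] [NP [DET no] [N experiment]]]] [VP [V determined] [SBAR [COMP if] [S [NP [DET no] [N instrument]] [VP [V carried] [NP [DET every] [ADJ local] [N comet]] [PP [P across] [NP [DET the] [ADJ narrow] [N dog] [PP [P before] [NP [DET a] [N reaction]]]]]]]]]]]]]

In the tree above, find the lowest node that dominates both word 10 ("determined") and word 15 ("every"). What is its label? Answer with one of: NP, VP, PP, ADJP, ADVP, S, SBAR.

VP

Word 10 lies under S → VP → SBAR → S → VP → V; word 15 lies under S → VP → SBAR → S → VP → SBAR → S → VP → NP → DET. The lowest shared node is the VP.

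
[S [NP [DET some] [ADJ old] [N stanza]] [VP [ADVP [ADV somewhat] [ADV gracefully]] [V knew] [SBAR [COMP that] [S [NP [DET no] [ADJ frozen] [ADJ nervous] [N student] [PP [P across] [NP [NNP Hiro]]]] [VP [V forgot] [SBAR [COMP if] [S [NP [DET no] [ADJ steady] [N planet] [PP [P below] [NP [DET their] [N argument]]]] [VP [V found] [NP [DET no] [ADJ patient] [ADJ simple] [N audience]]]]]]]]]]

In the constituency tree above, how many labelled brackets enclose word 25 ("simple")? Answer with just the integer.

10

The word sits inside ADJ, which is inside NP, inside VP, inside S, inside SBAR, inside VP, inside S, inside SBAR, inside VP, inside S — 10 brackets in all.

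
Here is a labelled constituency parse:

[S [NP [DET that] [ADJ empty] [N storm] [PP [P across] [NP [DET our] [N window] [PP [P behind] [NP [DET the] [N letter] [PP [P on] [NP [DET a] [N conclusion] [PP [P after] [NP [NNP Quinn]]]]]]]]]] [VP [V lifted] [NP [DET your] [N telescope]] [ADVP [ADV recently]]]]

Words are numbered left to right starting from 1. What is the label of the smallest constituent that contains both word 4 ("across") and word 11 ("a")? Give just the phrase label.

PP

The smallest bracket enclosing both words is [PP across our window behind the letter on a conclusion after Quinn], so the label is PP.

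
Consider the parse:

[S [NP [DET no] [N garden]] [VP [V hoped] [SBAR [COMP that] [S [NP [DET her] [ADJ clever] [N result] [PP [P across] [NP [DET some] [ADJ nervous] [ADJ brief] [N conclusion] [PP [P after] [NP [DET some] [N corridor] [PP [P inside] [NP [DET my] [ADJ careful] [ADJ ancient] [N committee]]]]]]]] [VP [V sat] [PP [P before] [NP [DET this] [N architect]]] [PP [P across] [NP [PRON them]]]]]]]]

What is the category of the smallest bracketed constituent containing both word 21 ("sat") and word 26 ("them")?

Word 21 lies under S → VP → SBAR → S → VP → V; word 26 lies under S → VP → SBAR → S → VP → PP → NP → PRON. The lowest shared node is the VP.

VP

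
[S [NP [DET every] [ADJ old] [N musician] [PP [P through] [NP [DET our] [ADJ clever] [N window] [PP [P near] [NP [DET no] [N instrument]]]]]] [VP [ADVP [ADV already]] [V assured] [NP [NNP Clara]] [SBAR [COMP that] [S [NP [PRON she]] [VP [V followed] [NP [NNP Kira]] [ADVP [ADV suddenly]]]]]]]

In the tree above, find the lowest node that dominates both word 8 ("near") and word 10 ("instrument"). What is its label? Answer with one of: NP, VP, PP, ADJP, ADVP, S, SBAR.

PP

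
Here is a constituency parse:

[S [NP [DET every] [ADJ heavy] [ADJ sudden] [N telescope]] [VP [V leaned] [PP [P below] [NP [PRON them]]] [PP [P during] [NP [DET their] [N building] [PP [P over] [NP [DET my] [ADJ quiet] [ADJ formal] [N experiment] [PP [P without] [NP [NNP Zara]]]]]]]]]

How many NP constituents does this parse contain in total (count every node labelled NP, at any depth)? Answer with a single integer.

5

Scanning left to right, an opening `[NP` appears at word positions 1, 7, 9, 12, 17 — 5 in total.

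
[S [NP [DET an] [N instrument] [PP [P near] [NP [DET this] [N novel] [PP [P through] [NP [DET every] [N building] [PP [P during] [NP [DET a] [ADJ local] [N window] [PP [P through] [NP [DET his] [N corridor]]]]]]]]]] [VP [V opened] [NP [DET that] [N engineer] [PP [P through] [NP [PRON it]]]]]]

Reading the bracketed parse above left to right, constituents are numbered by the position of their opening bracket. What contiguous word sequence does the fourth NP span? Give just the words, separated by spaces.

a local window through his corridor

Opening `[NP` markers occur at word positions 1, 4, 7, 10, 14, 17, 20; the fourth of these opens the constituent [NP a local window through his corridor].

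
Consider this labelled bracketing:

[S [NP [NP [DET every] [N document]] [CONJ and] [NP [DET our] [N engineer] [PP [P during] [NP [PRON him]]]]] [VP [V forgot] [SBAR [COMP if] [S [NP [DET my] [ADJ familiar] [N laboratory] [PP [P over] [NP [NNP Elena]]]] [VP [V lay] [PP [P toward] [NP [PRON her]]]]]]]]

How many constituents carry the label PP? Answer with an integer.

Listing each PP by its span: [PP during him]; [PP over Elena]; [PP toward her] — that makes 3.

3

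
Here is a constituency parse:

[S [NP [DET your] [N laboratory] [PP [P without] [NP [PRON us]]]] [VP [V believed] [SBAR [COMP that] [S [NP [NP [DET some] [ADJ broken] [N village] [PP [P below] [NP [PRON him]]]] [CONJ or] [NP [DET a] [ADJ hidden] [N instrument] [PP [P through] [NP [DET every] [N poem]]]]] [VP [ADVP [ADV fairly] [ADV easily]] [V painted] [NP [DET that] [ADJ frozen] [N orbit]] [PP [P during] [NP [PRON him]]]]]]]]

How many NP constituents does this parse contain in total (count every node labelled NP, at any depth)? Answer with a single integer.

9

The NP constituents are: [NP your laboratory without us]; [NP us]; [NP some broken village below him or a hidden instrument through every poem]; [NP some broken village below him]; [NP him]; [NP a hidden instrument through every poem] …. Total: 9.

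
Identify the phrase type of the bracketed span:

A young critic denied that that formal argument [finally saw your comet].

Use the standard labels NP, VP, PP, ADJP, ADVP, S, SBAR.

"saw" is the head of the bracketed span, so the span is a verb phrase: VP.

VP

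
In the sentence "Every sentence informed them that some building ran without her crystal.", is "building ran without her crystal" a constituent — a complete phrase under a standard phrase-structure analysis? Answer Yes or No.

No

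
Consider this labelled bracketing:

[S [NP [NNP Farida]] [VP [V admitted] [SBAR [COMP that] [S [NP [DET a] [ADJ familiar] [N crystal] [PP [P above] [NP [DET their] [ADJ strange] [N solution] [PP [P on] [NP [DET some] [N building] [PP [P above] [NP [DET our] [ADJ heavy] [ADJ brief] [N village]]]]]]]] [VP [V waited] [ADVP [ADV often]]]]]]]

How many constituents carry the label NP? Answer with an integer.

5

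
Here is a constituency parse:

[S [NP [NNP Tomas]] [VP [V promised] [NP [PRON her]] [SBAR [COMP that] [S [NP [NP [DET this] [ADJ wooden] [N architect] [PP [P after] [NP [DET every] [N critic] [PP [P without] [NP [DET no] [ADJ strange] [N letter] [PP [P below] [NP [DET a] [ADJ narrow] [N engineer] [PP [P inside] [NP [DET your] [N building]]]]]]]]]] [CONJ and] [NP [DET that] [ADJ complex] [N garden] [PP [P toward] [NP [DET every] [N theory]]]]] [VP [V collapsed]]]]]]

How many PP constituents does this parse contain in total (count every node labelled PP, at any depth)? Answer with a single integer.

Scanning left to right, an opening `[PP` appears at word positions 8, 11, 15, 19, 26 — 5 in total.

5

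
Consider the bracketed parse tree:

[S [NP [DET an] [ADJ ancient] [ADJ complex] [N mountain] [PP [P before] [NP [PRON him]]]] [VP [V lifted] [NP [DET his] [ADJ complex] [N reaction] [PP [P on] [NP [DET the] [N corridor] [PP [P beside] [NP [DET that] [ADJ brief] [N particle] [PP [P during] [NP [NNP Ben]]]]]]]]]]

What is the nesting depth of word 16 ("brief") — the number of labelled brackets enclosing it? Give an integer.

8

Path from the root down to the word: S → VP → NP → PP → NP → PP → NP → ADJ. That is 8 enclosing brackets.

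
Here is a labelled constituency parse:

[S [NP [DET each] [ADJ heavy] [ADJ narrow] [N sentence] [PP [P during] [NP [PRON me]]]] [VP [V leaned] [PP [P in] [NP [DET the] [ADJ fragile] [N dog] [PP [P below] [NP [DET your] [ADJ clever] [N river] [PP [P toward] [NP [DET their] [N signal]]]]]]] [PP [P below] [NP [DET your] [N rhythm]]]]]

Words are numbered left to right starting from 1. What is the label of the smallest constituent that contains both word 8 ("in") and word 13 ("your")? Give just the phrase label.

Both words fall inside [PP in the fragile dog below your clever river toward their signal] (words 8–18), and no smaller constituent contains them both. Label: PP.

PP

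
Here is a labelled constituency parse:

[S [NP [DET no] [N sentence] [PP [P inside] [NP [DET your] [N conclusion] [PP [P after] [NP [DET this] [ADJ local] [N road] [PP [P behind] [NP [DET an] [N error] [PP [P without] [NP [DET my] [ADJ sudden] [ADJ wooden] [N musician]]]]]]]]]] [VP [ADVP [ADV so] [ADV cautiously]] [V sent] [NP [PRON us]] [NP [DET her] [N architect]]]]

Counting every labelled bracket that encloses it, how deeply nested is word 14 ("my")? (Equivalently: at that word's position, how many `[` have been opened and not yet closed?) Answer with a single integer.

11

Path from the root down to the word: S → NP → PP → NP → PP → NP → PP → NP → PP → NP → DET. That is 11 enclosing brackets.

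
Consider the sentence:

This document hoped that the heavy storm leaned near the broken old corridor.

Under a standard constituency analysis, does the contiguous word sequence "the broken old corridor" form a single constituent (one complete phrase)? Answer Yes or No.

Yes

These words form the whole noun phrase headed by "corridor", so yes — one constituent.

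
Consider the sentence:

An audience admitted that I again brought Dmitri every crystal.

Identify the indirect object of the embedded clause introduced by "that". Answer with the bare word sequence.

Dmitri

Within the embedded clause introduced by "that", the indirect object of "brought" is "Dmitri".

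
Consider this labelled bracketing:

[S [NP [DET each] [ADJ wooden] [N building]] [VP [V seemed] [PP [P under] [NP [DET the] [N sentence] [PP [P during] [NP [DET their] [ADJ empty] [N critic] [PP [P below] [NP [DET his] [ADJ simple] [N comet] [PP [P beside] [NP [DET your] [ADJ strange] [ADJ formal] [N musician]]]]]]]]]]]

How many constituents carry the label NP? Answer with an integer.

5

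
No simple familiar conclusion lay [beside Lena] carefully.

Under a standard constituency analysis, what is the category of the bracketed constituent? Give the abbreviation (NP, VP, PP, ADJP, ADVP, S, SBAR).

The span is built around the preposition "beside" — a prepositional phrase (PP).

PP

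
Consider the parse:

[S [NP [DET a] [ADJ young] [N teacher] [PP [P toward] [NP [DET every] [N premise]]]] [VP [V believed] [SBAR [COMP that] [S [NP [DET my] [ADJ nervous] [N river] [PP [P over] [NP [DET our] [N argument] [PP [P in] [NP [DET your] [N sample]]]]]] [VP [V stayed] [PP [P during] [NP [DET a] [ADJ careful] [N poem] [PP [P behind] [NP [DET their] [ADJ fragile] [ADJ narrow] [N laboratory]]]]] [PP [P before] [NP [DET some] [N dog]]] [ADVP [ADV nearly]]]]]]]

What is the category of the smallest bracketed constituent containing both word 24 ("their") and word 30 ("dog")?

VP

The smallest bracket enclosing both words is [VP stayed during a careful poem behind their fragile narrow laboratory before some dog nearly], so the label is VP.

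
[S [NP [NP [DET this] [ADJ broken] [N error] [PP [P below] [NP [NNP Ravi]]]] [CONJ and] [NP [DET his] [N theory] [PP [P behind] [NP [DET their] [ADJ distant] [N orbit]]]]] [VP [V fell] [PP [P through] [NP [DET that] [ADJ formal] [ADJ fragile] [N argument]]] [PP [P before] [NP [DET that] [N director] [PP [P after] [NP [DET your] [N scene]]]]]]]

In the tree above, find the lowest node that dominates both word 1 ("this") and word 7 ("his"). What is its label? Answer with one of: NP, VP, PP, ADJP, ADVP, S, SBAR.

NP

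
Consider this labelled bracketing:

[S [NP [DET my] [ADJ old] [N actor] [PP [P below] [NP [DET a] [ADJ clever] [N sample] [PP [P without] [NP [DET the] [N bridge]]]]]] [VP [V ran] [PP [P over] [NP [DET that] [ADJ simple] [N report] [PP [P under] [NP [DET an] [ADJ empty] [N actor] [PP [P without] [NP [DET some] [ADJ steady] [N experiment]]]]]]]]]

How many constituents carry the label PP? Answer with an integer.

5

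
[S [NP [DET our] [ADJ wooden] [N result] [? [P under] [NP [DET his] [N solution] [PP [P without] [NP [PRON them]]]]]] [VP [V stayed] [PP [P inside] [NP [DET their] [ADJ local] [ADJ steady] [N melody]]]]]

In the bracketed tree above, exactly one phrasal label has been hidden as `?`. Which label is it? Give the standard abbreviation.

PP

The `?` node immediately contains: P 'under', NP. That is the internal structure of a prepositional phrase, so the label is PP.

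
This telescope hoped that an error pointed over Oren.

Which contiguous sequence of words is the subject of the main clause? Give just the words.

this telescope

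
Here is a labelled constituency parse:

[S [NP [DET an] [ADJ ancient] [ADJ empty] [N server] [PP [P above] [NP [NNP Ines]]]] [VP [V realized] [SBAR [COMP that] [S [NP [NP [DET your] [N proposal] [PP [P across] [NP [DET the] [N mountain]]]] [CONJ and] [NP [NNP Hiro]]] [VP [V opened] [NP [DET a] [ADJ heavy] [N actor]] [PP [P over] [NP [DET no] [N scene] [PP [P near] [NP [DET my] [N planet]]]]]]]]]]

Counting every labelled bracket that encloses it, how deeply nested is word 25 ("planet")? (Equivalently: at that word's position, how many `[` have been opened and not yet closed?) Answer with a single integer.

10

Path from the root down to the word: S → VP → SBAR → S → VP → PP → NP → PP → NP → N. That is 10 enclosing brackets.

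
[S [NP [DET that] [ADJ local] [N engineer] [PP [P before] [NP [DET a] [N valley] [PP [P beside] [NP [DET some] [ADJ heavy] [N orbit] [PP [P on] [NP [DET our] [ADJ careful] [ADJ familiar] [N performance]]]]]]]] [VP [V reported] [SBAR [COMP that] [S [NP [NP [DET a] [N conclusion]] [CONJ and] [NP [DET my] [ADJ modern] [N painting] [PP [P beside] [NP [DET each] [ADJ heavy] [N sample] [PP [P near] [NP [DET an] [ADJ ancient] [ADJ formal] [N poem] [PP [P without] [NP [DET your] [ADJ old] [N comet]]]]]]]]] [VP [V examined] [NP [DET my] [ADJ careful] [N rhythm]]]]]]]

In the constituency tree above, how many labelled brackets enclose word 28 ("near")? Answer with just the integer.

The word sits inside P, which is inside PP, inside NP, inside PP, inside NP, inside NP, inside S, inside SBAR, inside VP, inside S — 10 brackets in all.

10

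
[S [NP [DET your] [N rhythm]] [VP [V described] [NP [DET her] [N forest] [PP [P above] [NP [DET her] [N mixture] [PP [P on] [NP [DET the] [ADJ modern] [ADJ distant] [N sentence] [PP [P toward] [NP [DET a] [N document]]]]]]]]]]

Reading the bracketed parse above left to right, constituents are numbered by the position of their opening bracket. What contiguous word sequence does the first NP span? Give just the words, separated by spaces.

your rhythm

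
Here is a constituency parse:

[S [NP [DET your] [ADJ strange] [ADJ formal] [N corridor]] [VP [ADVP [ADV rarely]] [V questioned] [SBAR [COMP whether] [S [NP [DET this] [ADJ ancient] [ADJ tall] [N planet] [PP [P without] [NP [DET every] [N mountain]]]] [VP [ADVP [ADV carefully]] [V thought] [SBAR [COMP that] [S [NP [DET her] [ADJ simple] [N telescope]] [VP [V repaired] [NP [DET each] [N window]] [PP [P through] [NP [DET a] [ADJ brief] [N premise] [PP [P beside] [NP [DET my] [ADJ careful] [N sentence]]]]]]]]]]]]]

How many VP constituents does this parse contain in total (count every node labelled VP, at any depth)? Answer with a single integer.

Scanning left to right, an opening `[VP` appears at word positions 5, 15, 21 — 3 in total.

3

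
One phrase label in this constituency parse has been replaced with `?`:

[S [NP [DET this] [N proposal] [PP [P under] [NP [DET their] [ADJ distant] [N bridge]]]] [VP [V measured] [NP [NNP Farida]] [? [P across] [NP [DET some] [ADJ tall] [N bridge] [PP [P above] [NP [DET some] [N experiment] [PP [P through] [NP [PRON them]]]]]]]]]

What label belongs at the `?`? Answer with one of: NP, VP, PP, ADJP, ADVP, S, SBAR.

A constituent whose immediate children are P 'across', NP is a prepositional phrase: PP.

PP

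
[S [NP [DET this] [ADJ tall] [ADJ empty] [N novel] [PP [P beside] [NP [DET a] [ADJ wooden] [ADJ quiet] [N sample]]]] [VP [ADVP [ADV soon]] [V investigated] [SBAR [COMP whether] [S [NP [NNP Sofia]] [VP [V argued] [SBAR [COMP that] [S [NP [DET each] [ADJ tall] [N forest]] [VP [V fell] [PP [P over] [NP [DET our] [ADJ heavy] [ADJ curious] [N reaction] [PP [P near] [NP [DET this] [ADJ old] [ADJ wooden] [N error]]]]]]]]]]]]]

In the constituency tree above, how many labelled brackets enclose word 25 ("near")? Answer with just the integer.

Counting open brackets not yet closed at "near": [S [VP [SBAR [S [VP [SBAR [S [VP [PP [NP [PP [P = 12.

12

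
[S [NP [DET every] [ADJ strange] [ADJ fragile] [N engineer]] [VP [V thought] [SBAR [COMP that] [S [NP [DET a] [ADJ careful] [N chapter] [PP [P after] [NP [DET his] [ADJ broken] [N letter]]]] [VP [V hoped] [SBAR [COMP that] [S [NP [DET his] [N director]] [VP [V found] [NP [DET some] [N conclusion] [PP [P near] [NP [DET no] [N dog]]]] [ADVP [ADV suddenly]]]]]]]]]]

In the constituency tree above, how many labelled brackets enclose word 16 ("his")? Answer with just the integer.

9

The word sits inside DET, which is inside NP, inside S, inside SBAR, inside VP, inside S, inside SBAR, inside VP, inside S — 9 brackets in all.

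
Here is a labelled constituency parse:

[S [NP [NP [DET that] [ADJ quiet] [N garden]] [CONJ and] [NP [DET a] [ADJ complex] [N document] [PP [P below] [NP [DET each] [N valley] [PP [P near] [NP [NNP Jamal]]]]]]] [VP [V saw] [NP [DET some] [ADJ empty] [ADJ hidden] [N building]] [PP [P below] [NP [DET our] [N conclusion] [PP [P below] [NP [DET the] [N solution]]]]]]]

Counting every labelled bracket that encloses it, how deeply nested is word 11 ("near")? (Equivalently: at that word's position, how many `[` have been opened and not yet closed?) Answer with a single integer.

7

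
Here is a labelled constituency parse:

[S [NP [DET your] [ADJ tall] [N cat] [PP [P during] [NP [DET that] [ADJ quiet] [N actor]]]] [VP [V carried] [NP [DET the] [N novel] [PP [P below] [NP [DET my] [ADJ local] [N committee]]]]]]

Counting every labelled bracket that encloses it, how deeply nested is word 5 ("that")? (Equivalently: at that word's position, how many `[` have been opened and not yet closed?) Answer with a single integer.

The word sits inside DET, which is inside NP, inside PP, inside NP, inside S — 5 brackets in all.

5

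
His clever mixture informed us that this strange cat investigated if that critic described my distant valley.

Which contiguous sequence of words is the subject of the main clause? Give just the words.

"his clever mixture" is the NP that combines with the VP headed by "informed" to form the main clause — the subject.

his clever mixture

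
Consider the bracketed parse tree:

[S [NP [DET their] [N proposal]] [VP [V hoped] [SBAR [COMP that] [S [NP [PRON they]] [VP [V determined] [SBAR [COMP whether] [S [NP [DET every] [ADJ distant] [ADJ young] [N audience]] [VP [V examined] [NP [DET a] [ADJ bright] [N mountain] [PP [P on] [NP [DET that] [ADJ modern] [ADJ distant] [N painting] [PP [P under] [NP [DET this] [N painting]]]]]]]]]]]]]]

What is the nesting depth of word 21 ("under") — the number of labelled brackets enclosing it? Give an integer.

The word sits inside P, which is inside PP, inside NP, inside PP, inside NP, inside VP, inside S, inside SBAR, inside VP, inside S, inside SBAR, inside VP, inside S — 13 brackets in all.

13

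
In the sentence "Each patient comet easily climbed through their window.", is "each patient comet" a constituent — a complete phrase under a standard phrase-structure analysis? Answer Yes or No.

Yes

The sequence corresponds to a single NP node — the noun phrase "each patient comet".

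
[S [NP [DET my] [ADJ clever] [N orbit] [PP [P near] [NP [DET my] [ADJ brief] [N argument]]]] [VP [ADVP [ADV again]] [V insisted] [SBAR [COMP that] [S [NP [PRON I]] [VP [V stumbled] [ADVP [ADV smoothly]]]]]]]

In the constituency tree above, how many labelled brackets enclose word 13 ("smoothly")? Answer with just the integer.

7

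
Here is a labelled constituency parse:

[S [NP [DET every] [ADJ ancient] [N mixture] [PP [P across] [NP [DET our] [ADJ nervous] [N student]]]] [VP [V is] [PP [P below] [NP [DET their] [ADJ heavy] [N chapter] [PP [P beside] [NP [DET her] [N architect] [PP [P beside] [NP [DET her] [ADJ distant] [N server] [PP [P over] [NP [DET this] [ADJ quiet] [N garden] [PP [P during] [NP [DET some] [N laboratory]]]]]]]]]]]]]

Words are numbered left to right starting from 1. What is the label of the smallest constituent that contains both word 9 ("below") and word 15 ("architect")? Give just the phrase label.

Word 9 lies under S → VP → PP → P; word 15 lies under S → VP → PP → NP → PP → NP → N. The lowest shared node is the PP.

PP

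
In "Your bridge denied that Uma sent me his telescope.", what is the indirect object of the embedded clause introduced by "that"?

The verb of the embedded clause introduced by "that" is "sent"; its indirect object is the NP "me".

me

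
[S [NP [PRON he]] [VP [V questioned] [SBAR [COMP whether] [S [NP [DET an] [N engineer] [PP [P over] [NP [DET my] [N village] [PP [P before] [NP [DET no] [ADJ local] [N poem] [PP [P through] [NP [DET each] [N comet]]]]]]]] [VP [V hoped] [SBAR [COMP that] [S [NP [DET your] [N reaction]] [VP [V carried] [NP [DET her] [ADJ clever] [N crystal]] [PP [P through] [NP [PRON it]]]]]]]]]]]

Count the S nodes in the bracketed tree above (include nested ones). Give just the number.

3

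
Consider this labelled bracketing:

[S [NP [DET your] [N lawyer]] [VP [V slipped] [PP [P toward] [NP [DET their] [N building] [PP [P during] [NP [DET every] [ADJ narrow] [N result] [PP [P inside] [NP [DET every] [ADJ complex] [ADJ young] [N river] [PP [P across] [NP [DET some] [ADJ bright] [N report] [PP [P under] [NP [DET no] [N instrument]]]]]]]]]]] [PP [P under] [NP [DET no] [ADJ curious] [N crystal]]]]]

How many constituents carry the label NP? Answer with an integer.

The NP constituents are: [NP your lawyer]; [NP their building during every narrow result inside every complex young river across some bright report under no instrument]; [NP every narrow result inside every complex young river across some bright report under no instrument]; [NP every complex young river across some bright report under no instrument]; [NP some bright report under no instrument]; [NP no instrument] …. Total: 7.

7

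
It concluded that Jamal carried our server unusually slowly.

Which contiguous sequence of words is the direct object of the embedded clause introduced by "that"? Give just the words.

Within the embedded clause introduced by "that", the direct object of "carried" is "our server".

our server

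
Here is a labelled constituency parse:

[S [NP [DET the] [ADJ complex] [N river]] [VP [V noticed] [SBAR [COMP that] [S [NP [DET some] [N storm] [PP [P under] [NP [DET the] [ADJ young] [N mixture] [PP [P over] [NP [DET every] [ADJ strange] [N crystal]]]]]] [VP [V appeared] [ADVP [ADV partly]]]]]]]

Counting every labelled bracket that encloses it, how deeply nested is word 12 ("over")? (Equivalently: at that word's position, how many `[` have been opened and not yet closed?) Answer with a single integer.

9

The word sits inside P, which is inside PP, inside NP, inside PP, inside NP, inside S, inside SBAR, inside VP, inside S — 9 brackets in all.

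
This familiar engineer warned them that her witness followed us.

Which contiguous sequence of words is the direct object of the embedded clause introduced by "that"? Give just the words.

us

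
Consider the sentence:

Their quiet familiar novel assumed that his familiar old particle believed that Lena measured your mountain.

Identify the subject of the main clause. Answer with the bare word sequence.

"their quiet familiar novel" is the NP that combines with the VP headed by "assumed" to form the main clause — the subject.

their quiet familiar novel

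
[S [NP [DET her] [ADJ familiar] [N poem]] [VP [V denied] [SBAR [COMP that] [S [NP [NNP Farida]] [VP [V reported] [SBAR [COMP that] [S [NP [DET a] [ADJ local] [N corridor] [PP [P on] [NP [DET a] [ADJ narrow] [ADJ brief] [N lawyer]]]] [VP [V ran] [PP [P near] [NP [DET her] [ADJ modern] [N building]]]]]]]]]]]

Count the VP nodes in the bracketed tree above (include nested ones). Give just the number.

3

Scanning left to right, an opening `[VP` appears at word positions 4, 7, 17 — 3 in total.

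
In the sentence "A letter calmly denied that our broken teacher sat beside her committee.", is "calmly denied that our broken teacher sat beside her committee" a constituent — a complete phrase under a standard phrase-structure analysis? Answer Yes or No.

"calmly denied that our broken teacher sat beside her committee" is exactly the verb phrase [VP calmly denied that our broken teacher sat beside her committee], a complete constituent.

Yes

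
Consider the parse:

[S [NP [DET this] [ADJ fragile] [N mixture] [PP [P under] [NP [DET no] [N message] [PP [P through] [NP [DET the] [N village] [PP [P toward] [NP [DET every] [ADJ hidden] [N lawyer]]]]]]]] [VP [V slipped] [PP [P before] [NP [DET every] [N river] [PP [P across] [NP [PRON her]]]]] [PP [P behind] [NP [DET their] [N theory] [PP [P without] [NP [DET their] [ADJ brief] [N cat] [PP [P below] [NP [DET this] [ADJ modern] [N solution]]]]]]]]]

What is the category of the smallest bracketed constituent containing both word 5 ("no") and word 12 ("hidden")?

NP

The smallest bracket enclosing both words is [NP no message through the village toward every hidden lawyer], so the label is NP.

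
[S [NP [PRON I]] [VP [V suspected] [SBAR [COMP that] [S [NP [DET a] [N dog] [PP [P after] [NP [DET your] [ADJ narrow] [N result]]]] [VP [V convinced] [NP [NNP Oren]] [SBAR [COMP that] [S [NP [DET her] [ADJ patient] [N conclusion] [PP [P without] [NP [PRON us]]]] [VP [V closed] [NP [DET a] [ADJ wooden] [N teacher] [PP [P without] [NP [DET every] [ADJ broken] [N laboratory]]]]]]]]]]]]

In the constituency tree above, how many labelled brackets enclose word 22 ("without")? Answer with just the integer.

11

Counting open brackets not yet closed at "without": [S [VP [SBAR [S [VP [SBAR [S [VP [NP [PP [P = 11.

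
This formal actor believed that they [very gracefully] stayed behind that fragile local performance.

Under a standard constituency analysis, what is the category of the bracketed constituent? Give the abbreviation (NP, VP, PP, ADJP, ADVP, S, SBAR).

ADVP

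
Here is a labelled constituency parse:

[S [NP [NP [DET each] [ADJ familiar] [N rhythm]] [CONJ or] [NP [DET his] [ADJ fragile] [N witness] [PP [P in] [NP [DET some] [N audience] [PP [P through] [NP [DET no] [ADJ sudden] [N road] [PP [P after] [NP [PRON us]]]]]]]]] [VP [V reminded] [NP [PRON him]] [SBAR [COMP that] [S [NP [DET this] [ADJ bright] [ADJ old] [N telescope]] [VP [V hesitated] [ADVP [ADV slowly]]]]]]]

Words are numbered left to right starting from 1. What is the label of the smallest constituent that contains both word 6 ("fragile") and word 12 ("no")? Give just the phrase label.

Both words fall inside [NP his fragile witness in some audience through no sudden road after us] (words 5–16), and no smaller constituent contains them both. Label: NP.

NP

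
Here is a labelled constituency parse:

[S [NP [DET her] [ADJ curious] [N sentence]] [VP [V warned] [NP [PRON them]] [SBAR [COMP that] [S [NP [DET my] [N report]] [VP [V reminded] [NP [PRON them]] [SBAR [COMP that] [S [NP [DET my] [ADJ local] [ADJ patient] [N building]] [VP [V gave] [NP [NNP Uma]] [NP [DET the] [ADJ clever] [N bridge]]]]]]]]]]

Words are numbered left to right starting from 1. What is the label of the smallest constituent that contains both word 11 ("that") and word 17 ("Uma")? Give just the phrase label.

The smallest bracket enclosing both words is [SBAR that my local patient building gave Uma the clever bridge], so the label is SBAR.

SBAR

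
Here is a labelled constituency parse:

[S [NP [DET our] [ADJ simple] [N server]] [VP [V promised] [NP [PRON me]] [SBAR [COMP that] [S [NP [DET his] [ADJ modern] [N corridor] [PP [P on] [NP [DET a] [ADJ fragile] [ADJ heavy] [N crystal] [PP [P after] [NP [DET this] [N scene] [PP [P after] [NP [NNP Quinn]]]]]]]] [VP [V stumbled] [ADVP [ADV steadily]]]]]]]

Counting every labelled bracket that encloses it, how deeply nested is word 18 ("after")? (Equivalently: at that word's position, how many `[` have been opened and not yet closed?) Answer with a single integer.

11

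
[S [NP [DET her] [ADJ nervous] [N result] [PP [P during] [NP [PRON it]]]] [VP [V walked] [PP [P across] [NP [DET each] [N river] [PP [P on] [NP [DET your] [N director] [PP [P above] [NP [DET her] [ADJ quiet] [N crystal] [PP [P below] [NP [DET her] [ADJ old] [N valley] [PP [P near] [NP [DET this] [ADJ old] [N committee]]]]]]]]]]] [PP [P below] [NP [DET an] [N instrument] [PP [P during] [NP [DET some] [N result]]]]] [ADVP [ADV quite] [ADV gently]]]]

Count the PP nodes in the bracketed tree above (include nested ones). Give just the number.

Scanning left to right, an opening `[PP` appears at word positions 4, 7, 10, 13, 17, 21, 25, 28 — 8 in total.

8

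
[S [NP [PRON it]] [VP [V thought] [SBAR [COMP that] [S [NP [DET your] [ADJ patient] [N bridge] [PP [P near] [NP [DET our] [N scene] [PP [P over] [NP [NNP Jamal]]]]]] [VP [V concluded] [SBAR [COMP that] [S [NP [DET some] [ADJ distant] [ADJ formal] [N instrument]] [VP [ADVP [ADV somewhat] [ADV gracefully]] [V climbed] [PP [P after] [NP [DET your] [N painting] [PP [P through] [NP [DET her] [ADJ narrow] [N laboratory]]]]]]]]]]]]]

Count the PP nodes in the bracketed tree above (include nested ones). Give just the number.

4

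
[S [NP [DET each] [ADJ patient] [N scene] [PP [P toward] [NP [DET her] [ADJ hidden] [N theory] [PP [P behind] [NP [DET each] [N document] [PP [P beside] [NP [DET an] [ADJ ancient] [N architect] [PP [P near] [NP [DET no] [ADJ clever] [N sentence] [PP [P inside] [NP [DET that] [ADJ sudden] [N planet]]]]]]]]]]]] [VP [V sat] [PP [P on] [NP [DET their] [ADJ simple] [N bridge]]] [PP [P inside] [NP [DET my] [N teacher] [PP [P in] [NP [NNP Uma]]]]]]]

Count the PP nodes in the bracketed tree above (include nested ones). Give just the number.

8

Listing each PP by its span: [PP toward her hidden theory behind each document beside an ancient architect near no clever sentence inside that sudden planet]; [PP behind each document beside an ancient architect near no clever sentence inside that sudden planet]; [PP beside an ancient architect near no clever sentence inside that sudden planet]; [PP near no clever sentence inside that sudden planet]; [PP inside that sudden planet]; [PP on their simple bridge] … — that makes 8.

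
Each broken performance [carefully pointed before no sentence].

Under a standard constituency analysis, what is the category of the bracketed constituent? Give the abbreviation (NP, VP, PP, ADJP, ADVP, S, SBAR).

VP

The bracketed span "carefully pointed before no sentence" is headed by "pointed", making it a verb phrase (VP).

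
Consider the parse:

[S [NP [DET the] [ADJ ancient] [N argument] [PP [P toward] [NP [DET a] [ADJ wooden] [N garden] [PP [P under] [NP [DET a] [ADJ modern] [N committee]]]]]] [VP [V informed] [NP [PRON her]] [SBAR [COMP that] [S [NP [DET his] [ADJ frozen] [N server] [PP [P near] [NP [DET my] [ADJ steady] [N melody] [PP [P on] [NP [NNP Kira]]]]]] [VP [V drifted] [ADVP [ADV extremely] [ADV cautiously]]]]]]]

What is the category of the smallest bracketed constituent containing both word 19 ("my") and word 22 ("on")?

NP

Both words fall inside [NP my steady melody on Kira] (words 19–23), and no smaller constituent contains them both. Label: NP.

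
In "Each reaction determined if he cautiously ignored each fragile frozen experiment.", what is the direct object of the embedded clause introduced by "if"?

The verb of the embedded clause introduced by "if" is "ignored"; its direct object is the NP "each fragile frozen experiment".

each fragile frozen experiment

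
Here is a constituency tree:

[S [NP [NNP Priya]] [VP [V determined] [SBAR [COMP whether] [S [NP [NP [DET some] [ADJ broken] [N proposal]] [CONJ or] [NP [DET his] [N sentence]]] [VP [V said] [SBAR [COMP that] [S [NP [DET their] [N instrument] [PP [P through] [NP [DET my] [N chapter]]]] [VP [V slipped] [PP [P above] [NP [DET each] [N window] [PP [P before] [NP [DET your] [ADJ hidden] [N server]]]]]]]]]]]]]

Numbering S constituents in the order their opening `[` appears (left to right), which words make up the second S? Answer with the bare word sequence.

some broken proposal or his sentence said that their instrument through my chapter slipped above each window before your hidden server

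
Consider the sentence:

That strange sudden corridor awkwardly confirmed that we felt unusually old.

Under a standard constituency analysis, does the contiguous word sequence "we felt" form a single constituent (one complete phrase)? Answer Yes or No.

No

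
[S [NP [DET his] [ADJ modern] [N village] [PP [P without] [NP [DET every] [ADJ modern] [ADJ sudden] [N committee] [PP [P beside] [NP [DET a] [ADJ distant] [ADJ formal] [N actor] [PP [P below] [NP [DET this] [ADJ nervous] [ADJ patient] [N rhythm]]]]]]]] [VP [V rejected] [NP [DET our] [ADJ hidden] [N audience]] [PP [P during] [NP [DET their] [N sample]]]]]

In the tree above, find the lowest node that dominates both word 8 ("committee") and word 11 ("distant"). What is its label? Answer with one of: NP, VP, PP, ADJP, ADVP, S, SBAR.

Word 8 lies under S → NP → PP → NP → N; word 11 lies under S → NP → PP → NP → PP → NP → ADJ. The lowest shared node is the NP.

NP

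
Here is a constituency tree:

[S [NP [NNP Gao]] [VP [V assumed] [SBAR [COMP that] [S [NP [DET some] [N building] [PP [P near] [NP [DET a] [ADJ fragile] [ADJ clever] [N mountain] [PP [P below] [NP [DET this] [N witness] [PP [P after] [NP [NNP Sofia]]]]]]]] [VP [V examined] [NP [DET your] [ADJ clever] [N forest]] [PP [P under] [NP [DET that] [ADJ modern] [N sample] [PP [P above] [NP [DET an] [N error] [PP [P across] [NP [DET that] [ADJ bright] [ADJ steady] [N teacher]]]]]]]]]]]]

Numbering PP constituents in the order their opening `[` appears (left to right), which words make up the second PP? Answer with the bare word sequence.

below this witness after Sofia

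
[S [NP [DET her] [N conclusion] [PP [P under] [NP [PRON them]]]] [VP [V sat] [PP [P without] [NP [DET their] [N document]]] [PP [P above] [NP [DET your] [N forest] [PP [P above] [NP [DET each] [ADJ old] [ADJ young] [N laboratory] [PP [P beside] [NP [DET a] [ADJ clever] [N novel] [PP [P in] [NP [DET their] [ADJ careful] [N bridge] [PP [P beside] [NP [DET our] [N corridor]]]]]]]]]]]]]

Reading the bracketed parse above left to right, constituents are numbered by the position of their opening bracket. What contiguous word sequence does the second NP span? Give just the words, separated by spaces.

In left-to-right order the NP constituents are "her conclusion under them"; "them"; "their document"; "your forest above each old young laboratory beside a clever novel in their careful bridge beside our corridor"; "each old young laboratory beside a clever novel in their careful bridge beside our corridor"; "a clever novel in their careful bridge beside our corridor"; "their careful bridge beside our corridor"; "our corridor". Number 2 is "them".

them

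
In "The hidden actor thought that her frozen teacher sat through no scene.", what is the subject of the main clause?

the hidden actor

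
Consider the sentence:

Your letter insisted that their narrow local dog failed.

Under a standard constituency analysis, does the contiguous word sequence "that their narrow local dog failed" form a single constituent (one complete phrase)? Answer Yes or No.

Yes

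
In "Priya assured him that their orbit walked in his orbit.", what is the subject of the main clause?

Priya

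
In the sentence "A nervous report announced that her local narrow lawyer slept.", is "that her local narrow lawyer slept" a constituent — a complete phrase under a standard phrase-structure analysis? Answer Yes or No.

"that her local narrow lawyer slept" is exactly the subordinate clause [SBAR that her local narrow lawyer slept], a complete constituent.

Yes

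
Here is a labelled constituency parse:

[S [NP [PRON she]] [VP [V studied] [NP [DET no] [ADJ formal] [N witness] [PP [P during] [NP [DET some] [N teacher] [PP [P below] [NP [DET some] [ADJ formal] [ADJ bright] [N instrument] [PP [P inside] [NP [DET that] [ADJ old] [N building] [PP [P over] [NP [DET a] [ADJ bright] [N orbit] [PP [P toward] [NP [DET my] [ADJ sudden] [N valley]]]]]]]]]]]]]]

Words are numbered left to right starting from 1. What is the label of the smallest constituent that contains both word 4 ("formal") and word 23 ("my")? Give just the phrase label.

Both words fall inside [NP no formal witness during some teacher below some formal bright instrument inside that old building over a bright orbit toward my sudden valley] (words 3–25), and no smaller constituent contains them both. Label: NP.

NP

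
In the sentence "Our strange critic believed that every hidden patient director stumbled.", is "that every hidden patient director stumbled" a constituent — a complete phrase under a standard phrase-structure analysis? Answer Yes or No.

These words form the whole subordinate clause headed by "that", so yes — one constituent.

Yes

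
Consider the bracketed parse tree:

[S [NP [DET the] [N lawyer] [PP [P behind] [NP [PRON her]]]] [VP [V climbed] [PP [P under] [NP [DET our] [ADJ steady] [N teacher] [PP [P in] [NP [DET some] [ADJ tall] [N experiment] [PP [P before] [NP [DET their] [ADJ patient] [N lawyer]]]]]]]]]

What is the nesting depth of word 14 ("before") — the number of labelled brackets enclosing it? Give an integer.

The word sits inside P, which is inside PP, inside NP, inside PP, inside NP, inside PP, inside VP, inside S — 8 brackets in all.

8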